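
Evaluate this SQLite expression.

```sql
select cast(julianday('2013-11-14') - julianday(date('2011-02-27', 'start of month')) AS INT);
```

`start of month` rewinds 2011-02-27 to 2011-02-01.
27 days remain in February 2011 after the 1st (28 − 1).
Full months from March 2011 through October 2013 contribute their day counts.
Then 14 days into November 2013.
Total: 27 + 31 + 30 + 31 + 30 + 31 + 31 + 30 + 31 + 30 + 31 + 31 + 29 + 31 + 30 + 31 + 30 + 31 + 31 + 30 + 31 + 30 + 31 + 31 + 28 + 31 + 30 + 31 + 30 + 31 + 31 + 30 + 31 + 14 = 1017.

1017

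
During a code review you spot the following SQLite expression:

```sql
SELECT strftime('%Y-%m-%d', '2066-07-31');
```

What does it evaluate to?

2066-07-31

`%Y-%m-%d` extracts the ISO date: 2066-07-31.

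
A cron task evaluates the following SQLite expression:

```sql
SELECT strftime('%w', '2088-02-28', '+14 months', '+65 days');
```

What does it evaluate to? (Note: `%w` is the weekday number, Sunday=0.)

First apply '+14 months', '+65 days': 2088-02-28 → 2089-07-02.
2089-07-02 is a Saturday; with Sunday=0 that is 6.

6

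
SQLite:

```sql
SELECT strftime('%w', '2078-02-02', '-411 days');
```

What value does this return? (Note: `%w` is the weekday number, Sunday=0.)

5

First apply '-411 days': 2078-02-02 → 2076-12-18.
2076-12-18 is a Friday; with Sunday=0 that is 5.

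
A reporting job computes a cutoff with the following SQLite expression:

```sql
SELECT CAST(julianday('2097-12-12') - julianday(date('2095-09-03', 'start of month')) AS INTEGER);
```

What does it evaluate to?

`start of month` rewinds 2095-09-03 to 2095-09-01.
29 days remain in September 2095 after the 1st (30 − 1).
Full months from October 2095 through November 2097 contribute their day counts.
Then 12 days into December 2097.
Total: 29 + 31 + 30 + 31 + 31 + 29 + 31 + 30 + 31 + 30 + 31 + 31 + 30 + 31 + 30 + 31 + 31 + 28 + 31 + 30 + 31 + 30 + 31 + 31 + 30 + 31 + 30 + 12 = 833.

833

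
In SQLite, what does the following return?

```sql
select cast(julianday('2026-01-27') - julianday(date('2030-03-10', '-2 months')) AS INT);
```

Adding -2 months to 2030-03-10 gives 2030-01-10.
4 days remain in January 2026 after the 27th (31 − 27).
Full months from February 2026 through December 2029 contribute their day counts.
Then 10 days into January 2030.
Total: 4 + 28 + 31 + 30 + 31 + 30 + 31 + 31 + 30 + 31 + 30 + 31 + 31 + 28 + 31 + 30 + 31 + 30 + 31 + 31 + 30 + 31 + 30 + 31 + 31 + 29 + 31 + 30 + 31 + 30 + 31 + 31 + 30 + 31 + 30 + 31 + 31 + 28 + 31 + 30 + 31 + 30 + 31 + 31 + 30 + 31 + 30 + 31 + 10 = 1444.
The subtraction is earlier − later, so the result is −1444 → -1444.

-1444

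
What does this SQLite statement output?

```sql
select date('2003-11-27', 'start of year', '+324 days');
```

`start of year` rewinds 2003-11-27 to 2003-01-01.
Applying '+324 days' to 2003-01-01: counting 324 days forward gives 2003-11-21.

2003-11-21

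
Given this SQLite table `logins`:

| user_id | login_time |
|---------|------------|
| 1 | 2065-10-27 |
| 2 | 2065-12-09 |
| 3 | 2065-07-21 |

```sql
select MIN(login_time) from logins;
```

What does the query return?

2065-07-21

MIN over {2065-07-21, 2065-10-27, 2065-12-09}.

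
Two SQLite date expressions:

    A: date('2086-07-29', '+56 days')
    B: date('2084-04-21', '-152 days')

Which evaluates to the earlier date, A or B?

B

A = 2086-09-23.
B = 2083-11-21.
B is earlier.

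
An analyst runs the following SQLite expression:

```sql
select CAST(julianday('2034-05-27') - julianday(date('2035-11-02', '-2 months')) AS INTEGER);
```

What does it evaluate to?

-463

Adding -2 months to 2035-11-02 gives 2035-09-02.
4 days remain in May 2034 after the 27th (31 − 27).
Full months from June 2034 through August 2035 contribute their day counts.
Then 2 days into September 2035.
Total: 4 + 30 + 31 + 31 + 30 + 31 + 30 + 31 + 31 + 28 + 31 + 30 + 31 + 30 + 31 + 31 + 2 = 463.
The subtraction is earlier − later, so the result is −463 → -463.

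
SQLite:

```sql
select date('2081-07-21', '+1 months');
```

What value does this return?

2081-08-21

Adding +1 month to 2081-07-21 gives 2081-08-21.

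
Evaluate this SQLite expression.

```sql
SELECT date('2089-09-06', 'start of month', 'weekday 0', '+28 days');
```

`start of month` rewinds 2089-09-06 to 2089-09-01.
`weekday 0` advances to the next Sunday; 2089-09-01 is a Thursday, so it moves forward to 2089-09-04.
September 2089 has 30 days; 26 remain after the 4th, so 27 days reach 2089-10-01.
Advancing 1 more day within October lands on 2089-10-02.

2089-10-02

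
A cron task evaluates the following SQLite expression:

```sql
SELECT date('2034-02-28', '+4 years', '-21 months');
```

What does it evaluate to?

2036-05-28

Adding +4 years to 2034-02-28 gives 2038-02-28.
Adding -21 months to 2038-02-28 gives 2036-05-28.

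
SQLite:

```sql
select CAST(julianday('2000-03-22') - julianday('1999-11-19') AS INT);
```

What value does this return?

11 days remain in November 1999 after the 19th (30 − 19).
December 1999: 31 days.
January 2000: 31 days.
February 2000: 29 days (leap year).
Then 22 days into March 2000.
Total: 11 + 31 + 31 + 29 + 22 = 124.

124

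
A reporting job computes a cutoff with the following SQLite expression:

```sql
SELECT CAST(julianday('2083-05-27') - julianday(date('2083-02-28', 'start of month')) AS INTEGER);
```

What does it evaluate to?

115

`start of month` rewinds 2083-02-28 to 2083-02-01.
27 days remain in February 2083 after the 1st (28 − 1).
March 2083: 31 days.
April 2083: 30 days.
Then 27 days into May 2083.
Total: 27 + 31 + 30 + 27 = 115.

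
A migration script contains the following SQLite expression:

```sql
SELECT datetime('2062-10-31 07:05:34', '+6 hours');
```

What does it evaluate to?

2062-10-31 13:05:34

+6 hours from 2062-10-31 07:05:34 is 2062-10-31 13:05:34.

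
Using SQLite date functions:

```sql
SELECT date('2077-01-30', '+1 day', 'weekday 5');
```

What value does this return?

Advancing 1 more day within January lands on 2077-01-31.
`weekday 5` advances to the next Friday; 2077-01-31 is a Sunday, so it moves forward to 2077-02-05.

2077-02-05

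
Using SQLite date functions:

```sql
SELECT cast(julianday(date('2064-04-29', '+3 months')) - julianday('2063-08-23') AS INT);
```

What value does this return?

Adding +3 months to 2064-04-29 gives 2064-07-29.
8 days remain in August 2063 after the 23rd (31 − 23).
Full months from September 2063 through June 2064 contribute their day counts.
Then 29 days into July 2064.
Total: 8 + 30 + 31 + 30 + 31 + 31 + 29 + 31 + 30 + 31 + 30 + 29 = 341.

341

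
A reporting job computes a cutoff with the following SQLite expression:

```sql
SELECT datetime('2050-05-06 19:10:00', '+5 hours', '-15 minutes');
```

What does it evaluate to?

+5 hours from 2050-05-06 19:10:00 is 2050-05-07 00:10:00 (crosses midnight).
-15 minutes from 2050-05-07 00:10:00 is 2050-05-06 23:55:00.

2050-05-06 23:55:00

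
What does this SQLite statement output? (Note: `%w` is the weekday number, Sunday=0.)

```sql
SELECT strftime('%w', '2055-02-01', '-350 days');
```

First apply '-350 days': 2055-02-01 → 2054-02-16.
2054-02-16 is a Monday; with Sunday=0 that is 1.

1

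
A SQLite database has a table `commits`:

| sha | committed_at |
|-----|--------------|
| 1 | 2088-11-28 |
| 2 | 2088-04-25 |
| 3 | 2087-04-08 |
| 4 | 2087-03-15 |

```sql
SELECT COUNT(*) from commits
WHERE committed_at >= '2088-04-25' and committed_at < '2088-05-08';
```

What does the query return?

Rows in [2088-04-25, 2088-05-08): 2088-04-25 → 1 row.

1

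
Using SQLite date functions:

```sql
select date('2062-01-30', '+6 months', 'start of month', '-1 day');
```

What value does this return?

Adding +6 months to 2062-01-30 gives 2062-07-30.
`start of month` rewinds 2062-07-30 to 2062-07-01.
Going back 1 day from 2062-07-01 reaches 2062-06-30 (last day of June, 30 days).

2062-06-30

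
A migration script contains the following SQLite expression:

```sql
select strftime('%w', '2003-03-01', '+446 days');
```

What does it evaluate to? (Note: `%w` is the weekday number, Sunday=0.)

First apply '+446 days': 2003-03-01 → 2004-05-20.
2004-05-20 is a Thursday; with Sunday=0 that is 4.

4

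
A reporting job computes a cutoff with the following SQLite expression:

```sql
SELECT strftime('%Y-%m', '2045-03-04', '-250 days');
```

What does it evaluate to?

2044-06

First apply '-250 days': 2045-03-04 → 2044-06-27.
`%Y-%m` extracts the year-month: 2044-06.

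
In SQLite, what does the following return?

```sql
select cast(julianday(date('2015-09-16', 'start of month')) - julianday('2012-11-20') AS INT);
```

1015

`start of month` rewinds 2015-09-16 to 2015-09-01.
10 days remain in November 2012 after the 20th (30 − 20).
Full months from December 2012 through August 2015 contribute their day counts.
Then 1 day into September 2015.
Total: 10 + 31 + 31 + 28 + 31 + 30 + 31 + 30 + 31 + 31 + 30 + 31 + 30 + 31 + 31 + 28 + 31 + 30 + 31 + 30 + 31 + 31 + 30 + 31 + 30 + 31 + 31 + 28 + 31 + 30 + 31 + 30 + 31 + 31 + 1 = 1015.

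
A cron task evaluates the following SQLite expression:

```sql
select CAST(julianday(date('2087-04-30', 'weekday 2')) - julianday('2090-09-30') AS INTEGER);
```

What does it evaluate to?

-1243

`weekday 2` advances to the next Tuesday; 2087-04-30 is a Wednesday, so it moves forward to 2087-05-06.
25 days remain in May 2087 after the 6th (31 − 6).
Full months from June 2087 through August 2090 contribute their day counts.
Then 30 days into September 2090.
Total: 25 + 30 + 31 + 31 + 30 + 31 + 30 + 31 + 31 + 29 + 31 + 30 + 31 + 30 + 31 + 31 + 30 + 31 + 30 + 31 + 31 + 28 + 31 + 30 + 31 + 30 + 31 + 31 + 30 + 31 + 30 + 31 + 31 + 28 + 31 + 30 + 31 + 30 + 31 + 31 + 30 = 1243.
The subtraction is earlier − later, so the result is −1243 → -1243.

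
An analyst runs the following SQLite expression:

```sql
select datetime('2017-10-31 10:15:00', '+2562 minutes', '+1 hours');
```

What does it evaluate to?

2017-11-02 05:57:00

2562 minutes = 42h 42m; +2562 minutes from 2017-10-31 10:15:00 is 2017-11-02 04:57:00 (crosses midnight).
+1 hours from 2017-11-02 04:57:00 is 2017-11-02 05:57:00.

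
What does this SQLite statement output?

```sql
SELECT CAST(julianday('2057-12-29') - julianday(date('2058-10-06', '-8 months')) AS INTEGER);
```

Adding -8 months to 2058-10-06 gives 2058-02-06.
2 days remain in December 2057 after the 29th (31 − 29).
January 2058: 31 days.
Then 6 days into February 2058.
Total: 2 + 31 + 6 = 39.
The subtraction is earlier − later, so the result is −39 → -39.

-39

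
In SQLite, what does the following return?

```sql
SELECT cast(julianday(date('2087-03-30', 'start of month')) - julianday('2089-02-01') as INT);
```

`start of month` rewinds 2087-03-30 to 2087-03-01.
30 days remain in March 2087 after the 1st (31 − 1).
Full months from April 2087 through January 2089 contribute their day counts.
Then 1 day into February 2089.
Total: 30 + 30 + 31 + 30 + 31 + 31 + 30 + 31 + 30 + 31 + 31 + 29 + 31 + 30 + 31 + 30 + 31 + 31 + 30 + 31 + 30 + 31 + 31 + 1 = 703.
The subtraction is earlier − later, so the result is −703 → -703.

-703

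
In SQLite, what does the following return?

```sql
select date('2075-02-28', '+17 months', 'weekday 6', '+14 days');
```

2076-08-15

Adding +17 months to 2075-02-28 gives 2076-07-28.
`weekday 6` advances to the next Saturday; 2076-07-28 is a Tuesday, so it moves forward to 2076-08-01.
Advancing 14 more days within August lands on 2076-08-15.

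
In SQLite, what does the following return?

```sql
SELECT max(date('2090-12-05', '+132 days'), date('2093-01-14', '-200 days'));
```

2092-06-28

date('2090-12-05', '+132 days') → 2091-04-16.
date('2093-01-14', '-200 days') → 2092-06-28.
Later of the two is 2092-06-28.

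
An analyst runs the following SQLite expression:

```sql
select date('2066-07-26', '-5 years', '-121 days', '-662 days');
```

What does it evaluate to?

Adding -5 years to 2066-07-26 gives 2061-07-26.
Applying '-121 days' to 2061-07-26: counting 121 days back gives 2061-03-27.
Applying '-662 days' to 2061-03-27: counting 662 days back gives 2059-06-04.

2059-06-04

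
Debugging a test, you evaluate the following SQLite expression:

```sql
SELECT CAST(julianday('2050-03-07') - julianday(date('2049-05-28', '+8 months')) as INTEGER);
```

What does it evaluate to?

38

Adding +8 months to 2049-05-28 gives 2050-01-28.
3 days remain in January 2050 after the 28th (31 − 28).
February 2050: 28 days.
Then 7 days into March 2050.
Total: 3 + 28 + 7 = 38.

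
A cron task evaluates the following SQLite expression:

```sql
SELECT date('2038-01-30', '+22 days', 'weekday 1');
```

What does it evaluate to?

January 2038 has 31 days; 1 remain after the 30th, so 2 days reach 2038-02-01.
Advancing 20 more days within February lands on 2038-02-21.
`weekday 1` advances to the next Monday; 2038-02-21 is a Sunday, so it moves forward to 2038-02-22.

2038-02-22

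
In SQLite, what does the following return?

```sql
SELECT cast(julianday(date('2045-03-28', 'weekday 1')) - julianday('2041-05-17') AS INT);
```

1417

`weekday 1` advances to the next Monday; 2045-03-28 is a Tuesday, so it moves forward to 2045-04-03.
14 days remain in May 2041 after the 17th (31 − 17).
Full months from June 2041 through March 2045 contribute their day counts.
Then 3 days into April 2045.
Total: 14 + 30 + 31 + 31 + 30 + 31 + 30 + 31 + 31 + 28 + 31 + 30 + 31 + 30 + 31 + 31 + 30 + 31 + 30 + 31 + 31 + 28 + 31 + 30 + 31 + 30 + 31 + 31 + 30 + 31 + 30 + 31 + 31 + 29 + 31 + 30 + 31 + 30 + 31 + 31 + 30 + 31 + 30 + 31 + 31 + 28 + 31 + 3 = 1417.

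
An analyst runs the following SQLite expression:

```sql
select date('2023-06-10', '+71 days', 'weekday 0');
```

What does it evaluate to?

Applying '+71 days' to 2023-06-10: counting 71 days forward gives 2023-08-20.
`weekday 0` advances to the next Sunday; 2023-08-20 is already a Sunday, so it stays at 2023-08-20.

2023-08-20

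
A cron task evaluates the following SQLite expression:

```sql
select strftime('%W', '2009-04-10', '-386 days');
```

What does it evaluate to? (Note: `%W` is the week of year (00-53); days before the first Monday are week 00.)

11

First apply '-386 days': 2009-04-10 → 2008-03-20.
2008-03-20 is a Thursday. SQLite's %W counts Mondays since the year started; the result is 11.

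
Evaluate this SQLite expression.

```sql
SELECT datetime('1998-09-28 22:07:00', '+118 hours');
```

1998-10-03 20:07:00

+118 hours from 1998-09-28 22:07:00 is 1998-10-03 20:07:00 (crosses midnight).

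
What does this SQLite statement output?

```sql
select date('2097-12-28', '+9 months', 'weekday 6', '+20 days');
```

2098-10-24

Adding +9 months to 2097-12-28 gives 2098-09-28.
`weekday 6` advances to the next Saturday; 2098-09-28 is a Sunday, so it moves forward to 2098-10-04.
Advancing 20 more days within October lands on 2098-10-24.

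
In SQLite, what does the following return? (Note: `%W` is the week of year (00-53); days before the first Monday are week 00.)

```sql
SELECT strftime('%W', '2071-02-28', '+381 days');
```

11

First apply '+381 days': 2071-02-28 → 2072-03-15.
2072-03-15 is a Tuesday. SQLite's %W counts Mondays since the year started; the result is 11.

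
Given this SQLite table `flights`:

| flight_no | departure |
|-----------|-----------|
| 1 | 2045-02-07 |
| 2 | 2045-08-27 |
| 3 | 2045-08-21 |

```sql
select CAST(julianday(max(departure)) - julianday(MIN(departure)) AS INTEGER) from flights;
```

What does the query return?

201

MIN = 2045-02-07, MAX = 2045-08-27.
21 days remain in February 2045 after the 7th (28 − 7).
March 2045: 31 days.
April 2045: 30 days.
May 2045: 31 days.
June 2045: 30 days.
July 2045: 31 days.
Then 27 days into August 2045.
Total: 21 + 31 + 30 + 31 + 30 + 31 + 27 = 201.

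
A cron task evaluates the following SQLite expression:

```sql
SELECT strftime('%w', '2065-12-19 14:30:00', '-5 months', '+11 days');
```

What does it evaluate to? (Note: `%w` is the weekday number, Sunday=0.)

4

First apply '-5 months', '+11 days': 2065-12-19 14:30:00 → 2065-07-30 14:30:00.
2065-07-30 is a Thursday; with Sunday=0 that is 4.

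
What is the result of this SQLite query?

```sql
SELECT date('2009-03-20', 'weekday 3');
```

`weekday 3` advances to the next Wednesday; 2009-03-20 is a Friday, so it moves forward to 2009-03-25.

2009-03-25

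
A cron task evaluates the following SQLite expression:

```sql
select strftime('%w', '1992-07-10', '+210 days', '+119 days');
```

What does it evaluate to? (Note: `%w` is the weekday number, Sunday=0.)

5

First apply '+210 days', '+119 days': 1992-07-10 → 1993-06-04.
1993-06-04 is a Friday; with Sunday=0 that is 5.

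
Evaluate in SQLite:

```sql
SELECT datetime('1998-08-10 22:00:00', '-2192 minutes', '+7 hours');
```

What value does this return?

1998-08-09 16:28:00

2192 minutes = 36h 32m; -2192 minutes from 1998-08-10 22:00:00 is 1998-08-09 09:28:00 (crosses midnight).
+7 hours from 1998-08-09 09:28:00 is 1998-08-09 16:28:00.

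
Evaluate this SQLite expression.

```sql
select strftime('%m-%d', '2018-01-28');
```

`%m-%d` extracts the month-day: 01-28.

01-28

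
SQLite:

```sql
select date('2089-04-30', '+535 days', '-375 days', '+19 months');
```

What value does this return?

2091-05-07

Applying '+535 days' to 2089-04-30: counting 535 days forward gives 2090-10-17.
Applying '-375 days' to 2090-10-17: counting 375 days back gives 2089-10-07.
Adding +19 months to 2089-10-07 gives 2091-05-07.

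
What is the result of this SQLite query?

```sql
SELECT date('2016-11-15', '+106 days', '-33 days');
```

Applying '+106 days' to 2016-11-15: counting 106 days forward gives 2017-03-01.
Going back 1 day from 2017-03-01 reaches 2017-02-28 (last day of February, 28 days).
Going back 28 days from 2017-02-28 reaches 2017-01-31 (last day of January, 31 days).
Going back 4 days within January lands on 2017-01-27.

2017-01-27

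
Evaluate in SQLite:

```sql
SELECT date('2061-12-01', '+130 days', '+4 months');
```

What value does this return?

Applying '+130 days' to 2061-12-01: counting 130 days forward gives 2062-04-10.
Adding +4 months to 2062-04-10 gives 2062-08-10.

2062-08-10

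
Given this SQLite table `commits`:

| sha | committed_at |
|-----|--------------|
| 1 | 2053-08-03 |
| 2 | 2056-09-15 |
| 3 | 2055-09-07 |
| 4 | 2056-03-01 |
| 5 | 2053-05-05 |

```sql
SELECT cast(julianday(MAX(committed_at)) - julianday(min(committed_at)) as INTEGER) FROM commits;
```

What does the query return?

MIN = 2053-05-05, MAX = 2056-09-15.
26 days remain in May 2053 after the 5th (31 − 5).
Full months from June 2053 through August 2056 contribute their day counts.
Then 15 days into September 2056.
Total: 26 + 30 + 31 + 31 + 30 + 31 + 30 + 31 + 31 + 28 + 31 + 30 + 31 + 30 + 31 + 31 + 30 + 31 + 30 + 31 + 31 + 28 + 31 + 30 + 31 + 30 + 31 + 31 + 30 + 31 + 30 + 31 + 31 + 29 + 31 + 30 + 31 + 30 + 31 + 31 + 15 = 1229.

1229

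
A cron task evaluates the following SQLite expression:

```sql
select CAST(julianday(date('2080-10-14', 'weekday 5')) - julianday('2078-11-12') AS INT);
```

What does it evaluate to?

`weekday 5` advances to the next Friday; 2080-10-14 is a Monday, so it moves forward to 2080-10-18.
18 days remain in November 2078 after the 12th (30 − 12).
Full months from December 2078 through September 2080 contribute their day counts.
Then 18 days into October 2080.
Total: 18 + 31 + 31 + 28 + 31 + 30 + 31 + 30 + 31 + 31 + 30 + 31 + 30 + 31 + 31 + 29 + 31 + 30 + 31 + 30 + 31 + 31 + 30 + 18 = 706.

706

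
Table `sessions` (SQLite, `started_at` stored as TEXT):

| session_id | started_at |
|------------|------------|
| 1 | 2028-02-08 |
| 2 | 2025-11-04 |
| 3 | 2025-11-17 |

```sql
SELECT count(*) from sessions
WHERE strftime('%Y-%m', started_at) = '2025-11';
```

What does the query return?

Rows with year-month 2025-11: 2025-11-04, 2025-11-17 → 2.

2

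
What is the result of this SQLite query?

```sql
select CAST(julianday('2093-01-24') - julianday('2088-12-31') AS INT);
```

0 days remain in December 2088 after the 31st (31 − 31).
Full months from January 2089 through December 2092 contribute their day counts.
Then 24 days into January 2093.
Total: 0 + 31 + 28 + 31 + 30 + 31 + 30 + 31 + 31 + 30 + 31 + 30 + 31 + 31 + 28 + 31 + 30 + 31 + 30 + 31 + 31 + 30 + 31 + 30 + 31 + 31 + 28 + 31 + 30 + 31 + 30 + 31 + 31 + 30 + 31 + 30 + 31 + 31 + 29 + 31 + 30 + 31 + 30 + 31 + 31 + 30 + 31 + 30 + 31 + 24 = 1485.

1485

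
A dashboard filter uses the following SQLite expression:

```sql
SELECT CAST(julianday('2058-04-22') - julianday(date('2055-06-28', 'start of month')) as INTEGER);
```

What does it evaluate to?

`start of month` rewinds 2055-06-28 to 2055-06-01.
29 days remain in June 2055 after the 1st (30 − 1).
Full months from July 2055 through March 2058 contribute their day counts.
Then 22 days into April 2058.
Total: 29 + 31 + 31 + 30 + 31 + 30 + 31 + 31 + 29 + 31 + 30 + 31 + 30 + 31 + 31 + 30 + 31 + 30 + 31 + 31 + 28 + 31 + 30 + 31 + 30 + 31 + 31 + 30 + 31 + 30 + 31 + 31 + 28 + 31 + 22 = 1056.

1056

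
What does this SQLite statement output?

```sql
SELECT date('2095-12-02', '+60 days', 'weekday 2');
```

2096-01-31

Applying '+60 days' to 2095-12-02: counting 60 days forward gives 2096-01-31.
`weekday 2` advances to the next Tuesday; 2096-01-31 is already a Tuesday, so it stays at 2096-01-31.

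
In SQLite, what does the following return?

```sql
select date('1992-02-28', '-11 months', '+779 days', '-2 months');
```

Adding -11 months to 1992-02-28 gives 1991-03-28.
Applying '+779 days' to 1991-03-28: counting 779 days forward gives 1993-05-15.
Adding -2 months to 1993-05-15 gives 1993-03-15.

1993-03-15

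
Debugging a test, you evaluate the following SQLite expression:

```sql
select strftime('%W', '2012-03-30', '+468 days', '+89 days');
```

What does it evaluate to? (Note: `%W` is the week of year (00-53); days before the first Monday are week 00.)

First apply '+468 days', '+89 days': 2012-03-30 → 2013-10-08.
2013-10-08 is a Tuesday. SQLite's %W counts Mondays since the year started; the result is 40.

40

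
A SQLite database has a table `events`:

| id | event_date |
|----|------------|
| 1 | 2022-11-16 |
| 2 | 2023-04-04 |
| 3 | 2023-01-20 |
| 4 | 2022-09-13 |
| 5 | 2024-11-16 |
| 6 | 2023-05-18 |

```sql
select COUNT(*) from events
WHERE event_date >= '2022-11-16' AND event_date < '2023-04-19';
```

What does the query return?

Rows in [2022-11-16, 2023-04-19): 2022-11-16, 2023-04-04, 2023-01-20 → 3 rows.

3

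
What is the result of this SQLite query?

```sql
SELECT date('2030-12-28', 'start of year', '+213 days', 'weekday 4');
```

2030-08-08

`start of year` rewinds 2030-12-28 to 2030-01-01.
Applying '+213 days' to 2030-01-01: counting 213 days forward gives 2030-08-02.
`weekday 4` advances to the next Thursday; 2030-08-02 is a Friday, so it moves forward to 2030-08-08.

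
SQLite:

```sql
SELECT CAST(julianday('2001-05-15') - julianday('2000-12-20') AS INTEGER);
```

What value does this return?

146

11 days remain in December 2000 after the 20th (31 − 20).
January 2001: 31 days.
February 2001: 28 days.
March 2001: 31 days.
April 2001: 30 days.
Then 15 days into May 2001.
Total: 11 + 31 + 28 + 31 + 30 + 15 = 146.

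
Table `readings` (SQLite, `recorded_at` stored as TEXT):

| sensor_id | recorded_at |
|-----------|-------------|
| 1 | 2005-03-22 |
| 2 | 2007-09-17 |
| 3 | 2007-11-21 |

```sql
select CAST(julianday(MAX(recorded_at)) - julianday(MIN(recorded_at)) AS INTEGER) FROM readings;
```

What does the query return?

MIN = 2005-03-22, MAX = 2007-11-21.
9 days remain in March 2005 after the 22nd (31 − 22).
Full months from April 2005 through October 2007 contribute their day counts.
Then 21 days into November 2007.
Total: 9 + 30 + 31 + 30 + 31 + 31 + 30 + 31 + 30 + 31 + 31 + 28 + 31 + 30 + 31 + 30 + 31 + 31 + 30 + 31 + 30 + 31 + 31 + 28 + 31 + 30 + 31 + 30 + 31 + 31 + 30 + 31 + 21 = 974.

974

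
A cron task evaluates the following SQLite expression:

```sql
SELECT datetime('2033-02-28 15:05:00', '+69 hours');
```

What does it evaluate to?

2033-03-03 12:05:00

+69 hours from 2033-02-28 15:05:00 is 2033-03-03 12:05:00 (crosses midnight).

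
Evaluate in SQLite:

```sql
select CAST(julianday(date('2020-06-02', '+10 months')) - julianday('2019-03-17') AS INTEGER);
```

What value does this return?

Adding +10 months to 2020-06-02 gives 2021-04-02.
14 days remain in March 2019 after the 17th (31 − 17).
Full months from April 2019 through March 2021 contribute their day counts.
Then 2 days into April 2021.
Total: 14 + 30 + 31 + 30 + 31 + 31 + 30 + 31 + 30 + 31 + 31 + 29 + 31 + 30 + 31 + 30 + 31 + 31 + 30 + 31 + 30 + 31 + 31 + 28 + 31 + 2 = 747.

747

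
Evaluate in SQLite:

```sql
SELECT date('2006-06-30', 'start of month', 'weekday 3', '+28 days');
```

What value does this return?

2006-07-05

`start of month` rewinds 2006-06-30 to 2006-06-01.
`weekday 3` advances to the next Wednesday; 2006-06-01 is a Thursday, so it moves forward to 2006-06-07.
June 2006 has 30 days; 23 remain after the 7th, so 24 days reach 2006-07-01.
Advancing 4 more days within July lands on 2006-07-05.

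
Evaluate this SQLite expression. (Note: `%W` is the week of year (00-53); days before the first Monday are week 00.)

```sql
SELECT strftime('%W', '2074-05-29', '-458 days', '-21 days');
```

First apply '-458 days', '-21 days': 2074-05-29 → 2073-02-04.
2073-02-04 is a Saturday. SQLite's %W counts Mondays since the year started; the result is 05.

05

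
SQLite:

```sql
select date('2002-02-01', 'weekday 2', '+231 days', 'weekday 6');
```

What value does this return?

`weekday 2` advances to the next Tuesday; 2002-02-01 is a Friday, so it moves forward to 2002-02-05.
Applying '+231 days' to 2002-02-05: counting 231 days forward gives 2002-09-24.
`weekday 6` advances to the next Saturday; 2002-09-24 is a Tuesday, so it moves forward to 2002-09-28.

2002-09-28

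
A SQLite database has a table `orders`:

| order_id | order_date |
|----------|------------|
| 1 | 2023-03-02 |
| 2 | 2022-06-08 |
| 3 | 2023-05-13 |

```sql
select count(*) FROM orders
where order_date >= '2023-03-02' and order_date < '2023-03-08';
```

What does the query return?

1

Rows in [2023-03-02, 2023-03-08): 2023-03-02 → 1 row.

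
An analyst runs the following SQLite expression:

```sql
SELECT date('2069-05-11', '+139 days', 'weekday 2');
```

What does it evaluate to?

2069-10-01

Applying '+139 days' to 2069-05-11: counting 139 days forward gives 2069-09-27.
`weekday 2` advances to the next Tuesday; 2069-09-27 is a Friday, so it moves forward to 2069-10-01.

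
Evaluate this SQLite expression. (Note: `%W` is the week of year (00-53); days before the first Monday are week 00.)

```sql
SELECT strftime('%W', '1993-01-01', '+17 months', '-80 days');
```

First apply '+17 months', '-80 days': 1993-01-01 → 1994-03-13.
1994-03-13 is a Sunday. SQLite's %W counts Mondays since the year started; the result is 10.

10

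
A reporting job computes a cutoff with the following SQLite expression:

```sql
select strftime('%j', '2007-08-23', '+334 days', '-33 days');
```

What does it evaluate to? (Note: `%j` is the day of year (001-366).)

171

First apply '+334 days', '-33 days': 2007-08-23 → 2008-06-19.
Day-of-year for 2008-06-19: days since 2008-01-01 inclusive = 171, zero-padded to 171.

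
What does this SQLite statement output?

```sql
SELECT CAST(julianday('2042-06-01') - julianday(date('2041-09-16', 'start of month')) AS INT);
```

273

`start of month` rewinds 2041-09-16 to 2041-09-01.
29 days remain in September 2041 after the 1st (30 − 1).
Full months from October 2041 through May 2042 contribute their day counts.
Then 1 day into June 2042.
Total: 29 + 31 + 30 + 31 + 31 + 28 + 31 + 30 + 31 + 1 = 273.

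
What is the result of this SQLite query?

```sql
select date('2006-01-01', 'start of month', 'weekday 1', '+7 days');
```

2006-01-09

`start of month` rewinds 2006-01-01 to 2006-01-01.
`weekday 1` advances to the next Monday; 2006-01-01 is a Sunday, so it moves forward to 2006-01-02.
Advancing 7 more days within January lands on 2006-01-09.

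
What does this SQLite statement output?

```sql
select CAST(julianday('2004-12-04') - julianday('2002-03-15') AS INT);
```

16 days remain in March 2002 after the 15th (31 − 15).
Full months from April 2002 through November 2004 contribute their day counts.
Then 4 days into December 2004.
Total: 16 + 30 + 31 + 30 + 31 + 31 + 30 + 31 + 30 + 31 + 31 + 28 + 31 + 30 + 31 + 30 + 31 + 31 + 30 + 31 + 30 + 31 + 31 + 29 + 31 + 30 + 31 + 30 + 31 + 31 + 30 + 31 + 30 + 4 = 995.

995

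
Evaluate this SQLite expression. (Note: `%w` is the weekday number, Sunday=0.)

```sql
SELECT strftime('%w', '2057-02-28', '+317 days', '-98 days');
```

First apply '+317 days', '-98 days': 2057-02-28 → 2057-10-05.
2057-10-05 is a Friday; with Sunday=0 that is 5.

5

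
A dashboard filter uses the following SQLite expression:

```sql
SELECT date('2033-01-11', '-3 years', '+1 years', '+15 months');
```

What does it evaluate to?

Adding -3 years to 2033-01-11 gives 2030-01-11.
Adding +1 year to 2030-01-11 gives 2031-01-11.
Adding +15 months to 2031-01-11 gives 2032-04-11.

2032-04-11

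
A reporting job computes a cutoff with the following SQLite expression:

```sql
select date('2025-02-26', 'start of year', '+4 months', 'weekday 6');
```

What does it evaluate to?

`start of year` rewinds 2025-02-26 to 2025-01-01.
Adding +4 months to 2025-01-01 gives 2025-05-01.
`weekday 6` advances to the next Saturday; 2025-05-01 is a Thursday, so it moves forward to 2025-05-03.

2025-05-03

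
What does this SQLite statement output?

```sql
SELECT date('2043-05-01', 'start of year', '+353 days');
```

2043-12-20

`start of year` rewinds 2043-05-01 to 2043-01-01.
Applying '+353 days' to 2043-01-01: counting 353 days forward gives 2043-12-20.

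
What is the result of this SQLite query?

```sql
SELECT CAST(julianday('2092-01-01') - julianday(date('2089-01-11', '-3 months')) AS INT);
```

Adding -3 months to 2089-01-11 gives 2088-10-11.
20 days remain in October 2088 after the 11th (31 − 11).
Full months from November 2088 through December 2091 contribute their day counts.
Then 1 day into January 2092.
Total: 20 + 30 + 31 + 31 + 28 + 31 + 30 + 31 + 30 + 31 + 31 + 30 + 31 + 30 + 31 + 31 + 28 + 31 + 30 + 31 + 30 + 31 + 31 + 30 + 31 + 30 + 31 + 31 + 28 + 31 + 30 + 31 + 30 + 31 + 31 + 30 + 31 + 30 + 31 + 1 = 1177.

1177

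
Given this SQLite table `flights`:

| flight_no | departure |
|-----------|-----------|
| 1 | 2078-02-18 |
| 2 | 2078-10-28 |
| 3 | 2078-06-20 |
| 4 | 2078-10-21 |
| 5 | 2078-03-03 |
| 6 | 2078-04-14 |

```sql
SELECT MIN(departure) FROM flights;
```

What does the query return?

2078-02-18

MIN over {2078-02-18, 2078-03-03, 2078-04-14, 2078-06-20, 2078-10-21, 2078-10-28}.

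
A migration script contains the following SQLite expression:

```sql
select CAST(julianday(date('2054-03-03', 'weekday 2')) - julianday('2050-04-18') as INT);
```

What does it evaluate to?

1415

`weekday 2` advances to the next Tuesday; 2054-03-03 is already a Tuesday, so it stays at 2054-03-03.
12 days remain in April 2050 after the 18th (30 − 18).
Full months from May 2050 through February 2054 contribute their day counts.
Then 3 days into March 2054.
Total: 12 + 31 + 30 + 31 + 31 + 30 + 31 + 30 + 31 + 31 + 28 + 31 + 30 + 31 + 30 + 31 + 31 + 30 + 31 + 30 + 31 + 31 + 29 + 31 + 30 + 31 + 30 + 31 + 31 + 30 + 31 + 30 + 31 + 31 + 28 + 31 + 30 + 31 + 30 + 31 + 31 + 30 + 31 + 30 + 31 + 31 + 28 + 3 = 1415.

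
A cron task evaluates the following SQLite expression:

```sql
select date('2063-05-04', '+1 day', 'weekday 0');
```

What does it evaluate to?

2063-05-06

Advancing 1 more day within May lands on 2063-05-05.
`weekday 0` advances to the next Sunday; 2063-05-05 is a Saturday, so it moves forward to 2063-05-06.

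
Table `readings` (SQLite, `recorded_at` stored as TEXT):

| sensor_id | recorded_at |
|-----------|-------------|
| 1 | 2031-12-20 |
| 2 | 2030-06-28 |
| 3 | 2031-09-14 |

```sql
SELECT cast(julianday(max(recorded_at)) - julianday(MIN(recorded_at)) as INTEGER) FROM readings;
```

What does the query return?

540

MIN = 2030-06-28, MAX = 2031-12-20.
2 days remain in June 2030 after the 28th (30 − 28).
Full months from July 2030 through November 2031 contribute their day counts.
Then 20 days into December 2031.
Total: 2 + 31 + 31 + 30 + 31 + 30 + 31 + 31 + 28 + 31 + 30 + 31 + 30 + 31 + 31 + 30 + 31 + 30 + 20 = 540.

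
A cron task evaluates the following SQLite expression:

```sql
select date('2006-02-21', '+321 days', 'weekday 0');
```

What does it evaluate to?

2007-01-14

Applying '+321 days' to 2006-02-21: counting 321 days forward gives 2007-01-08.
`weekday 0` advances to the next Sunday; 2007-01-08 is a Monday, so it moves forward to 2007-01-14.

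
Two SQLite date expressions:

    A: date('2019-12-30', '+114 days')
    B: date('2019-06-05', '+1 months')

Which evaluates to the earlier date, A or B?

B

A = 2020-04-22.
B = 2019-07-05.
B is earlier.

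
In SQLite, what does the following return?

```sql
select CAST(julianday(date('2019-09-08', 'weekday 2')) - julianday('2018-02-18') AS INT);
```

569

`weekday 2` advances to the next Tuesday; 2019-09-08 is a Sunday, so it moves forward to 2019-09-10.
10 days remain in February 2018 after the 18th (28 − 18).
Full months from March 2018 through August 2019 contribute their day counts.
Then 10 days into September 2019.
Total: 10 + 31 + 30 + 31 + 30 + 31 + 31 + 30 + 31 + 30 + 31 + 31 + 28 + 31 + 30 + 31 + 30 + 31 + 31 + 10 = 569.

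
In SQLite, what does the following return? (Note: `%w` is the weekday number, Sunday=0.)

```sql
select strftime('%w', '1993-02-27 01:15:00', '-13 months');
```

First apply '-13 months': 1993-02-27 01:15:00 → 1992-01-27 01:15:00.
1992-01-27 is a Monday; with Sunday=0 that is 1.

1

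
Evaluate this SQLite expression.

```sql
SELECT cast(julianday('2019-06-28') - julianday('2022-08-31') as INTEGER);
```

2 days remain in June 2019 after the 28th (30 − 28).
Full months from July 2019 through July 2022 contribute their day counts.
Then 31 days into August 2022.
Total: 2 + 31 + 31 + 30 + 31 + 30 + 31 + 31 + 29 + 31 + 30 + 31 + 30 + 31 + 31 + 30 + 31 + 30 + 31 + 31 + 28 + 31 + 30 + 31 + 30 + 31 + 31 + 30 + 31 + 30 + 31 + 31 + 28 + 31 + 30 + 31 + 30 + 31 + 31 = 1160.
The subtraction is earlier − later, so the result is −1160 → -1160.

-1160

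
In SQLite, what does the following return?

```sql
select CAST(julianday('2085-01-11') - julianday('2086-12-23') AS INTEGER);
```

20 days remain in January 2085 after the 11th (31 − 11).
Full months from February 2085 through November 2086 contribute their day counts.
Then 23 days into December 2086.
Total: 20 + 28 + 31 + 30 + 31 + 30 + 31 + 31 + 30 + 31 + 30 + 31 + 31 + 28 + 31 + 30 + 31 + 30 + 31 + 31 + 30 + 31 + 30 + 23 = 711.
The subtraction is earlier − later, so the result is −711 → -711.

-711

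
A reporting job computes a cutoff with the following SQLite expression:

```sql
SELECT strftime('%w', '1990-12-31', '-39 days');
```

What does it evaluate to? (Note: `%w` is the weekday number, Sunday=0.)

First apply '-39 days': 1990-12-31 → 1990-11-22.
1990-11-22 is a Thursday; with Sunday=0 that is 4.

4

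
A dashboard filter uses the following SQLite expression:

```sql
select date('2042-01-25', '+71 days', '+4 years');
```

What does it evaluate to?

Applying '+71 days' to 2042-01-25: counting 71 days forward gives 2042-04-06.
Adding +4 years to 2042-04-06 gives 2046-04-06.

2046-04-06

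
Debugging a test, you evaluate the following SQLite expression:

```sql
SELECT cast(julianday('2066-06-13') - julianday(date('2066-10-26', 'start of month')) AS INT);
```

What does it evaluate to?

-110

`start of month` rewinds 2066-10-26 to 2066-10-01.
17 days remain in June 2066 after the 13th (30 − 13).
July 2066: 31 days.
August 2066: 31 days.
September 2066: 30 days.
Then 1 day into October 2066.
Total: 17 + 31 + 31 + 30 + 1 = 110.
The subtraction is earlier − later, so the result is −110 → -110.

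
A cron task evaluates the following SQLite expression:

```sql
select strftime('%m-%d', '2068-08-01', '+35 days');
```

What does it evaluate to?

09-05

First apply '+35 days': 2068-08-01 → 2068-09-05.
`%m-%d` extracts the month-day: 09-05.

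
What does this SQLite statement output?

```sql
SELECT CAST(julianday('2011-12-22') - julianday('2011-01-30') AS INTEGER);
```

326

1 day remains in January 2011 after the 30th (31 − 30).
Full months from February 2011 through November 2011 contribute their day counts.
Then 22 days into December 2011.
Total: 1 + 28 + 31 + 30 + 31 + 30 + 31 + 31 + 30 + 31 + 30 + 22 = 326.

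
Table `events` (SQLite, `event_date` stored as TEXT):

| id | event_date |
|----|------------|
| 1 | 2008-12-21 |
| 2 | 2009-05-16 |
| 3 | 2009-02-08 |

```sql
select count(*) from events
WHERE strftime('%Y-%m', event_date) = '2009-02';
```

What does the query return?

Rows with year-month 2009-02: 2009-02-08 → 1.

1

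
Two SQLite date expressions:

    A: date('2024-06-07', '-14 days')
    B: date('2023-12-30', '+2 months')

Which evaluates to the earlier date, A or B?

A = 2024-05-24.
B = 2024-03-01.
B is earlier.

B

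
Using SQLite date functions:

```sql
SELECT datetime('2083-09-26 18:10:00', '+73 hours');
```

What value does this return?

+73 hours from 2083-09-26 18:10:00 is 2083-09-29 19:10:00 (crosses midnight).

2083-09-29 19:10:00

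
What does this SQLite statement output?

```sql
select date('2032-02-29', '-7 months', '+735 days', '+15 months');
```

Adding -7 months to 2032-02-29 gives 2031-07-29.
Applying '+735 days' to 2031-07-29: counting 735 days forward gives 2033-08-02.
Adding +15 months to 2033-08-02 gives 2034-11-02.

2034-11-02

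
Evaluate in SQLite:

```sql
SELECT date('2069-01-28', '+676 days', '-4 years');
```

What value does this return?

2066-12-05

Applying '+676 days' to 2069-01-28: counting 676 days forward gives 2070-12-05.
Adding -4 years to 2070-12-05 gives 2066-12-05.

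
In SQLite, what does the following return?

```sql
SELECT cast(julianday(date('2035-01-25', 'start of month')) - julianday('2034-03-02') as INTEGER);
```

305

`start of month` rewinds 2035-01-25 to 2035-01-01.
29 days remain in March 2034 after the 2nd (31 − 2).
Full months from April 2034 through December 2034 contribute their day counts.
Then 1 day into January 2035.
Total: 29 + 30 + 31 + 30 + 31 + 31 + 30 + 31 + 30 + 31 + 1 = 305.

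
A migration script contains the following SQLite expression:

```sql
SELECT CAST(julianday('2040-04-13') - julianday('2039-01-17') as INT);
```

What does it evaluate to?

14 days remain in January 2039 after the 17th (31 − 17).
Full months from February 2039 through March 2040 contribute their day counts.
Then 13 days into April 2040.
Total: 14 + 28 + 31 + 30 + 31 + 30 + 31 + 31 + 30 + 31 + 30 + 31 + 31 + 29 + 31 + 13 = 452.

452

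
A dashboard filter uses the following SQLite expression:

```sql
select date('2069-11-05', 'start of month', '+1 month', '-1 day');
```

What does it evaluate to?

2069-11-30

`start of month` rewinds 2069-11-05 to 2069-11-01.
Adding +1 month to 2069-11-01 gives 2069-12-01.
Going back 1 day from 2069-12-01 reaches 2069-11-30 (last day of November, 30 days).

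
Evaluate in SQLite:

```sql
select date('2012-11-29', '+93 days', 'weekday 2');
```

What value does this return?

2013-03-05

Applying '+93 days' to 2012-11-29: counting 93 days forward gives 2013-03-02.
`weekday 2` advances to the next Tuesday; 2013-03-02 is a Saturday, so it moves forward to 2013-03-05.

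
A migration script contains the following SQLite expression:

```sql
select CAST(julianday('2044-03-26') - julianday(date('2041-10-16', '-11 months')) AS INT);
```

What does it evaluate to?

1226

Adding -11 months to 2041-10-16 gives 2040-11-16.
14 days remain in November 2040 after the 16th (30 − 16).
Full months from December 2040 through February 2044 contribute their day counts.
Then 26 days into March 2044.
Total: 14 + 31 + 31 + 28 + 31 + 30 + 31 + 30 + 31 + 31 + 30 + 31 + 30 + 31 + 31 + 28 + 31 + 30 + 31 + 30 + 31 + 31 + 30 + 31 + 30 + 31 + 31 + 28 + 31 + 30 + 31 + 30 + 31 + 31 + 30 + 31 + 30 + 31 + 31 + 29 + 26 = 1226.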